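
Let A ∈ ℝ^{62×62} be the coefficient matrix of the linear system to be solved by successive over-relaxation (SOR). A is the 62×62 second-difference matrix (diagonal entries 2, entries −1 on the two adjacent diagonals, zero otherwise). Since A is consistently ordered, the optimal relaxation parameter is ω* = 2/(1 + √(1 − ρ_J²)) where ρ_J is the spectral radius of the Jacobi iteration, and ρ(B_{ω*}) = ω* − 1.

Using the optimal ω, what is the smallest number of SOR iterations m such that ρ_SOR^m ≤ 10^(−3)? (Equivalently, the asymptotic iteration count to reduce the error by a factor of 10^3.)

ρ_J = max_k |cos(kπ/63)| = cos(π/63) = 0.9987569
root = sin(π/63) = 0.0498459  (since 1−cos² = sin²).
ω* = 2/(1 + 0.0498459) = 2/1.0498459 = 1.9050415.
ρ_SOR = ω* − 1 ≈ 0.9050415.
For 3 digits: m = 3·ln10 / (−ln 0.9050415) = 6.90776/0.0997745 = 69.234; round up → m = 70.

m = 70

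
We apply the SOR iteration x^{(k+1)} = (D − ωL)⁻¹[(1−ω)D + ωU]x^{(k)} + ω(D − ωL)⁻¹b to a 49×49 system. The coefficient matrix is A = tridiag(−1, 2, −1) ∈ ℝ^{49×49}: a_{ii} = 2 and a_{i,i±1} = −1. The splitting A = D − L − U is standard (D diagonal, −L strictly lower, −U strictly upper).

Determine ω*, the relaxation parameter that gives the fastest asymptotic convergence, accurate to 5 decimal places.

B_J for the 49×49 system has eigenvalues cos(kπ/50); ρ_J = cos(π/50) = 0.99803.
√(1−ρ_J²) = |sin(π/50)| = 0.062791
ω* = 2/(1+0.062791) = 1.88184
ρ_SOR = ω* − 1 ≈ 0.88184.

ω* = 1.88184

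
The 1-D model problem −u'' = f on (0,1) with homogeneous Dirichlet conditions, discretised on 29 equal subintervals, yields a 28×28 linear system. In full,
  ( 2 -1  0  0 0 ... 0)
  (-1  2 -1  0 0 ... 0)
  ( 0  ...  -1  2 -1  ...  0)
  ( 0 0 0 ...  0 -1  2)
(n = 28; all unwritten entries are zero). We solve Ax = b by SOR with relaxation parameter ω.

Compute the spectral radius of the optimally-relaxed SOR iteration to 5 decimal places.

ρ_SOR = 0.80486

[ρ_J] n=28: ρ(B_J) = cos(π/(n+1)) = cos(π/29) = 0.99414.
1 − cos²(π/29) = sin²(π/29) ⇒ √(1−ρ_J²) = sin(π/29) = 0.108119.
ω* = 2/(1 + 0.108119) = 2/1.108119 = 1.80486.
and ρ(B_{ω*}) = 1.80486 − 1 = 0.80486.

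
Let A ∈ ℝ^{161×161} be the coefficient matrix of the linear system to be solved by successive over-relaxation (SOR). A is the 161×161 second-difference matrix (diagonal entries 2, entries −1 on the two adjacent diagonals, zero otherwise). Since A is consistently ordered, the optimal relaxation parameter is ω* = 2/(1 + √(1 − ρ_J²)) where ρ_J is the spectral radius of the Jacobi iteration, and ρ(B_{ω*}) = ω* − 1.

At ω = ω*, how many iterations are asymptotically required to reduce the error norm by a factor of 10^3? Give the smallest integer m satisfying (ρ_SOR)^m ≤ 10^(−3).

[ρ_J] n=161: ρ(B_J) = cos(π/(n+1)) = cos(π/162) = 0.9998120.
√(1 − cos²(π/162)) = sin(π/162) ≈ 0.0193913.
So ω* = 2/1.0193913 = 1.9619551 (Young).
At ω = 1.9619551 every |λ(B_ω)| = ω−1, so ρ_SOR = 0.9619551.
(0.9619551)^m ≤ 10^{−3}  ⇒  m·ln(0.9619551) ≤ −3·ln10  ⇒  m ≥ 178.092  ⇒  m = 179

m = 179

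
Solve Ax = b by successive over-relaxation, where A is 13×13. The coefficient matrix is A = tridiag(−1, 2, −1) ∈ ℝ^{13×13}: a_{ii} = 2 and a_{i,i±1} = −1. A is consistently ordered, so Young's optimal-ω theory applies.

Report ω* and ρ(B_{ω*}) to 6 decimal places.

spectrum of D⁻¹(L+U) = {cos(kπ/14) : 1≤k≤13}; ρ_J = cos(π/14) = 0.974928.
1 − cos²(π/14) = sin²(π/14) ⇒ √(1−ρ_J²) = sin(π/14) = 0.2225209.
Then 2/(1+√(1−ρ_J²)) = 2/(1+0.2225209); ω* = 2/1.2225209 = 1.635964.
Hence ρ(B_{ω*}) = 1.635964 − 1 = 0.635964.

ω* = 1.635964, ρ_SOR = 0.635964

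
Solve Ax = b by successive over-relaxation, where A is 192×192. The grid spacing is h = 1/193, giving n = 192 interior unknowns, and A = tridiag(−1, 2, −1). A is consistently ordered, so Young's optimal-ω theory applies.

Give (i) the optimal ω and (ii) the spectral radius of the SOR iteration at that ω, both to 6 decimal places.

ω* = 1.967967, ρ_SOR = 0.967967

B_J for the 192×192 system has eigenvalues cos(kπ/193); ρ_J = cos(π/193) = 0.999868.
√(1−ρ_J²) simplifies to sin(π/193) = 0.0162770.
ω* = 2/(1 + 0.0162770) = 2/1.0162770 = 1.967967.
ρ_SOR = ω* − 1 = 1.967967 − 1 = 0.967967.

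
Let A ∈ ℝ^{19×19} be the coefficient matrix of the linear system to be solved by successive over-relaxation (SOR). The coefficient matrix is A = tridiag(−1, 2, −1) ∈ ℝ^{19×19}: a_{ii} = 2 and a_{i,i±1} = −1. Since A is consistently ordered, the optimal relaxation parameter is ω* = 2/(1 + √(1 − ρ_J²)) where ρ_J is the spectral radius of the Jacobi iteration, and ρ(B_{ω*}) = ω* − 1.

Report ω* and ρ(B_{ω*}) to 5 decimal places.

ω* = 1.72945, ρ_SOR = 0.72945

ρ_J = max_k |cos(kπ/20)| = cos(π/20) = 0.98769
√(1−ρ_J²) = |sin(π/20)| = 0.156434
ω* = 2 / (1 + 0.156434) = 2 / 1.156434 ≈ 1.72945.
[ρ_SOR] ω* − 1 = 0.72945.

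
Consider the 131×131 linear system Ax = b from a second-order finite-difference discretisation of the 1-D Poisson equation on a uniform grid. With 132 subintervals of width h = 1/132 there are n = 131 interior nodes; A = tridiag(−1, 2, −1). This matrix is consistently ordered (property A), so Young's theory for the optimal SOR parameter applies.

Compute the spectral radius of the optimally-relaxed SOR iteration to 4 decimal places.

ρ_SOR = 0.9535

With n=131, ρ(Jacobi) = cos(π/132) = 0.9997.
√(1−ρ_J²) = |sin(π/132)| = 0.02380
Then 2/(1+√(1−ρ_J²)) = 2/(1+0.02380); ω* = 2/1.02380 = 1.9535.
ρ_SOR = ω* − 1 = 1.9535 − 1 = 0.9535.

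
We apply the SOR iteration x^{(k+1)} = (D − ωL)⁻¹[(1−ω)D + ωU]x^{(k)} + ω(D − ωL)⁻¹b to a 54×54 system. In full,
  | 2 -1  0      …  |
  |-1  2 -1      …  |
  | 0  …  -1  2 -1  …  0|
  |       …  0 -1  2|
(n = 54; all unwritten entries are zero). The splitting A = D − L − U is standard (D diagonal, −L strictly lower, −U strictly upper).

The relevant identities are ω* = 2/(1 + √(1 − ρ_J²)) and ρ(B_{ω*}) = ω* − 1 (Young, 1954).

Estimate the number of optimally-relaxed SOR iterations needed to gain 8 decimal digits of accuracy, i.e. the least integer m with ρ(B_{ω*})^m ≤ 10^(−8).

n=54: λ(B_J) = 1 − λ(A)/2 = cos(kπ/55); k=1 gives ρ_J = 0.9983691.
root = sin(π/55) = 0.0570888  (since 1−cos² = sin²).
ω* = 2/(1 + 0.0570888) = 2/1.0570888 = 1.8919886.
Hence ρ(B_{ω*}) = 1.8919886 − 1 = 0.8919886.
Need (0.8919886)^m ≤ 10^(−8): m ≥ 8·ln10/|ln 0.8919886| = 18.4207/0.114302 = 161.158 ⇒ m = 162.

m = 162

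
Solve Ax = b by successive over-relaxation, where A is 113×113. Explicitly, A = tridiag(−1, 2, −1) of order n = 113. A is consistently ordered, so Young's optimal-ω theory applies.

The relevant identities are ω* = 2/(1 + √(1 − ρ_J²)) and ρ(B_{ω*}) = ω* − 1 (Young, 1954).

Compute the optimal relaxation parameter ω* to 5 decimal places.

ρ_J = max_k |cos(kπ/114)| = cos(π/114) = 0.99962
root = sin(π/114) = 0.027554  (since 1−cos² = sin²).
ω* = 2/(1+0.027554) = 1.94637
ρ_SOR = ω* − 1 = 1.94637 − 1 = 0.94637.

ω* = 1.94637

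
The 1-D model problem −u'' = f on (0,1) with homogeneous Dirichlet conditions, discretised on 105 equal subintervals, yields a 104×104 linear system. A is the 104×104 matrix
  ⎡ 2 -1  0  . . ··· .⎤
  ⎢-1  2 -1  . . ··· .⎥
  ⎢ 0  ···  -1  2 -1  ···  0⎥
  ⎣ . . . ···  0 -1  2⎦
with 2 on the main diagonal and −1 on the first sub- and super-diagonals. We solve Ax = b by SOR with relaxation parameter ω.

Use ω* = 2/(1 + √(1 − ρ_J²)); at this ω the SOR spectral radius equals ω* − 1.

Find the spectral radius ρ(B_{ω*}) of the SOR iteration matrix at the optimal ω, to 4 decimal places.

ρ_SOR = 0.9419

B_J for the 104×104 system has eigenvalues cos(kπ/105); ρ_J = cos(π/105) = 0.9996.
√(1 − cos²(π/105)) = sin(π/105) ≈ 0.02992.
ω* = 2/(1 + 0.02992) = 2/1.02992 = 1.9419.
and ρ(B_{ω*}) = 1.9419 − 1 = 0.9419.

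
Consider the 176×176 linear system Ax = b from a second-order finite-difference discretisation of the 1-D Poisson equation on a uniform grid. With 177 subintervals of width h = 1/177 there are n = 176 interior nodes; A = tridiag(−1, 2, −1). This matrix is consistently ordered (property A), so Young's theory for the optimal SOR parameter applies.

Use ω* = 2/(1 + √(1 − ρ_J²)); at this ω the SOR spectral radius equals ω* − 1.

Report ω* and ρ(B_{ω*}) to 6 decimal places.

ω* = 1.965123, ρ_SOR = 0.965123

spectrum of D⁻¹(L+U) = {cos(kπ/177) : 1≤k≤176}; ρ_J = cos(π/177) = 0.999842.
√(1 − cos²(π/177)) = sin(π/177) ≈ 0.0177482.
Then 2/(1+√(1−ρ_J²)) = 2/(1+0.0177482); ω* = 2/1.0177482 = 1.965123.
and ρ(B_{ω*}) = 1.965123 − 1 = 0.965123.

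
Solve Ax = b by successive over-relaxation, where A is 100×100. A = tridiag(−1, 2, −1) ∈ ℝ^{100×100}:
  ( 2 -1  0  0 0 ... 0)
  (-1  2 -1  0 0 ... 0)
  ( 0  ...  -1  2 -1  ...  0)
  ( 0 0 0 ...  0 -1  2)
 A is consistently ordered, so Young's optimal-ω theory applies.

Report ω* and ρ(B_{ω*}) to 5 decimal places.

ω* = 1.93968, ρ_SOR = 0.93968

[ρ_J] n=100: ρ(B_J) = cos(π/(n+1)) = cos(π/101) = 0.99952.
root = sin(π/101) = 0.031100  (since 1−cos² = sin²).
ω* = 2/(1 + 0.031100) = 2/1.031100 = 1.93968.
ρ(B_{ω*}) = ω*−1 = 0.93968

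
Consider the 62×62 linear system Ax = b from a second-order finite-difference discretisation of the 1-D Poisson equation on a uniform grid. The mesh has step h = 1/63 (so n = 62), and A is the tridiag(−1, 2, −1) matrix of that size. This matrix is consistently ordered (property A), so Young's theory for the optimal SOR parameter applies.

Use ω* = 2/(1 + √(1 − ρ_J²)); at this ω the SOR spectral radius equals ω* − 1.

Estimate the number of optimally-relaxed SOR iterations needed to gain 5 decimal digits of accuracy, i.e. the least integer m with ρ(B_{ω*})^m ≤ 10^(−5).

m = 116

spectrum of D⁻¹(L+U) = {cos(kπ/63) : 1≤k≤62}; ρ_J = cos(π/63) = 0.9987569.
1 − cos²(π/63) = sin²(π/63) ⇒ √(1−ρ_J²) = sin(π/63) = 0.0498459.
ω* = 2/(1 + 0.0498459) = 2/1.0498459 = 1.9050415.
Hence ρ(B_{ω*}) = 1.9050415 − 1 = 0.9050415.
(0.9050415)^m ≤ 10^{−5}  ⇒  m·ln(0.9050415) ≤ −5·ln10  ⇒  m ≥ 115.389  ⇒  m = 116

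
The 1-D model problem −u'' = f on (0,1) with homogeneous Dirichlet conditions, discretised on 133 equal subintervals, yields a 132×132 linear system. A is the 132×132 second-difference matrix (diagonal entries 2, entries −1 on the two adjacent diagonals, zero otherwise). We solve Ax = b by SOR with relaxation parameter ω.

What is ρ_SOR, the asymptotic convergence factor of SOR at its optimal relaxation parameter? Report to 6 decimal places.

½·tridiag(1,0,1) at n=132: λ_k = cos(kπ/133); max |λ| at k=1 ⇒ ρ_J = cos(π/133) ≈ 0.999721.
√(1−ρ_J²) = |sin(π/133)| = 0.0236188
So ω* = 2/1.0236188 = 1.953852 (Young).
Hence ρ(B_{ω*}) = 1.953852 − 1 = 0.953852.

ρ_SOR = 0.953852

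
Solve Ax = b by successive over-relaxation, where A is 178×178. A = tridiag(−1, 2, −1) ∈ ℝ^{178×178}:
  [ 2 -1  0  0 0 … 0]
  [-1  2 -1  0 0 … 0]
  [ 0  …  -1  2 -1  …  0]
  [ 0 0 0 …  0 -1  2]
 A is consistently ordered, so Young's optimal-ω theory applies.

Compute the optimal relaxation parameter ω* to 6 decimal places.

ω* = 1.965506

B_J for the 178×178 system has eigenvalues cos(kπ/179); ρ_J = cos(π/179) = 0.999846.
√(1 − cos²(π/179)) = sin(π/179) ≈ 0.0175499.
Young: ω* = 2/(1+√(1−ρ_J²)) = 2/(1+0.0175499) = 2/1.0175499 = 1.965506.
ρ_SOR = ω* − 1 = 1.965506 − 1 = 0.965506.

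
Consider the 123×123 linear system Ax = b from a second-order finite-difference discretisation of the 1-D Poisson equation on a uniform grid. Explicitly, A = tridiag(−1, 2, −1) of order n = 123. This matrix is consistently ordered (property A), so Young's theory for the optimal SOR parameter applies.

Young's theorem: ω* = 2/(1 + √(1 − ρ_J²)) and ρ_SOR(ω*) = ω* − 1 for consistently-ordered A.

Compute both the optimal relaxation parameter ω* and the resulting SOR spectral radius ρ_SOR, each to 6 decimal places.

With n=123, ρ(Jacobi) = cos(π/124) = 0.999679.
√(1−ρ_J²) = |sin(π/124)| = 0.0253327
Young: ω* = 2/(1+√(1−ρ_J²)) = 2/(1+0.0253327) = 2/1.0253327 = 1.950586.
[ρ_SOR] ω* − 1 = 0.950586.

ω* = 1.950586, ρ_SOR = 0.950586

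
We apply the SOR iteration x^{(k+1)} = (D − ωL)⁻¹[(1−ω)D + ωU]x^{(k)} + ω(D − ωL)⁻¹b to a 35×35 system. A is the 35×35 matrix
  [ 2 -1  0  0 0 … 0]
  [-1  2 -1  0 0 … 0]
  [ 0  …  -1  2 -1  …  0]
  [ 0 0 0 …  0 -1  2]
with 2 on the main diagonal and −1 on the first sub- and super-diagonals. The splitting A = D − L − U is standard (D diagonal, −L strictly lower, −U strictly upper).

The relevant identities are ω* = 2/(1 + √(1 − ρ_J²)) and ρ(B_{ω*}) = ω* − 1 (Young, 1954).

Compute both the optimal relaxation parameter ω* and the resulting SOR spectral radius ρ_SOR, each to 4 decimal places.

[ρ_J] n=35: ρ(B_J) = cos(π/(n+1)) = cos(π/36) = 0.9962.
√(1−ρ_J²) = |sin(π/36)| = 0.08716
ω* = 2/(1+0.08716) = 1.8397
and ρ(B_{ω*}) = 1.8397 − 1 = 0.8397.

ω* = 1.8397, ρ_SOR = 0.8397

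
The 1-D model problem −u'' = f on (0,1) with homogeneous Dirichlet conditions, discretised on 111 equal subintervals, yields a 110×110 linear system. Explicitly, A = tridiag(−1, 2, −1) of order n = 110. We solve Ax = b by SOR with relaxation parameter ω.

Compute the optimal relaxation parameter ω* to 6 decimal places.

½·tridiag(1,0,1) at n=110: λ_k = cos(kπ/111); max |λ| at k=1 ⇒ ρ_J = cos(π/111) ≈ 0.999600.
√(1−ρ_J²) simplifies to sin(π/111) = 0.0282989.
[ω*] 2 ÷ (1 + 0.0282989) = 2 ÷ 1.0282989 = 1.944960.
Hence ρ(B_{ω*}) = 1.944960 − 1 = 0.944960.

ω* = 1.944960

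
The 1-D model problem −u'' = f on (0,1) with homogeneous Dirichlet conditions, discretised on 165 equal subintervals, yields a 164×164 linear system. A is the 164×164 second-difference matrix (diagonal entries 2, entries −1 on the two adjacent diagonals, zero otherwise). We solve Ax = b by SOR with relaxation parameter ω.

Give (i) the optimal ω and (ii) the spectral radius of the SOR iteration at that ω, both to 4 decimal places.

B_J for the 164×164 system has eigenvalues cos(kπ/165); ρ_J = cos(π/165) = 0.9998.
√(1 − cos²(π/165)) = sin(π/165) ≈ 0.01904.
Young: ω* = 2/(1+√(1−ρ_J²)) = 2/(1+0.01904) = 2/1.01904 = 1.9626.
ρ_SOR = ω* − 1 ≈ 0.9626.

ω* = 1.9626, ρ_SOR = 0.9626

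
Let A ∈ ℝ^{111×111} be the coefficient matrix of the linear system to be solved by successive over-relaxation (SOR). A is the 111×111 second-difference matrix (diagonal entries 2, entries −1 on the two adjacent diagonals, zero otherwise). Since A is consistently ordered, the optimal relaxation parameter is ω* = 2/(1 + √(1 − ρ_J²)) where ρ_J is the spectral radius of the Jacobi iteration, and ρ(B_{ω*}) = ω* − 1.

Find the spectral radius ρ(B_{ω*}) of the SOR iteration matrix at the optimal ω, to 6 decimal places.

ρ_SOR = 0.945438

½·tridiag(1,0,1) at n=111: λ_k = cos(kπ/112); max |λ| at k=1 ⇒ ρ_J = cos(π/112) ≈ 0.999607.
1 − cos²(π/112) = sin²(π/112) ⇒ √(1−ρ_J²) = sin(π/112) = 0.0280463.
ω* = 2 / (1 + 0.0280463) = 2 / 1.0280463 ≈ 1.945438.
ρ(B_{ω*}) = ω*−1 = 0.945438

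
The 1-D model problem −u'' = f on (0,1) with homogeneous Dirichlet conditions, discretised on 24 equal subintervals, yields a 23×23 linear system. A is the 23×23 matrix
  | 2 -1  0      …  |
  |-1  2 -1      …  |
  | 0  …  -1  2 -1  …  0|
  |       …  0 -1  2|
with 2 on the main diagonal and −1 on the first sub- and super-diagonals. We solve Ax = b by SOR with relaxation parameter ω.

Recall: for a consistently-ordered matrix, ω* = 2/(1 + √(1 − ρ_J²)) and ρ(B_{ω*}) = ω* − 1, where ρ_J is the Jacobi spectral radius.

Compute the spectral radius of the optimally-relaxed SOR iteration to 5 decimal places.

With n=23, ρ(Jacobi) = cos(π/24) = 0.99144.
√(1 − cos²(π/24)) = sin(π/24) ≈ 0.130526.
ω* = 2/(1+0.130526) = 1.76909
ρ_SOR = ω* − 1 = 1.76909 − 1 = 0.76909.

ρ_SOR = 0.76909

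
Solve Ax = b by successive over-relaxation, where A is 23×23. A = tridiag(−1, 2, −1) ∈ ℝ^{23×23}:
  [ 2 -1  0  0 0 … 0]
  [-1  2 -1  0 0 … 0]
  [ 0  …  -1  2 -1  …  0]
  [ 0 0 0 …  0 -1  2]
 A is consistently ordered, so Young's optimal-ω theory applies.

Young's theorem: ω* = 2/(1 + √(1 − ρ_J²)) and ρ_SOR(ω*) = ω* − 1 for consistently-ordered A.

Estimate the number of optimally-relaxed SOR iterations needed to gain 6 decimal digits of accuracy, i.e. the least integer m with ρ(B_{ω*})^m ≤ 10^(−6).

spectrum of D⁻¹(L+U) = {cos(kπ/24) : 1≤k≤23}; ρ_J = cos(π/24) = 0.9914449.
1 − cos²(π/24) = sin²(π/24) ⇒ √(1−ρ_J²) = sin(π/24) = 0.1305262.
Then 2/(1+√(1−ρ_J²)) = 2/(1+0.1305262); ω* = 2/1.1305262 = 1.7690877.
ρ_SOR = ω* − 1 ≈ 0.7690877.
6·ln10 = 13.8155; −ln(0.7690877) = 0.26255; m = ⌈13.8155/0.26255⌉ = ⌈52.620⌉ = 53.

m = 53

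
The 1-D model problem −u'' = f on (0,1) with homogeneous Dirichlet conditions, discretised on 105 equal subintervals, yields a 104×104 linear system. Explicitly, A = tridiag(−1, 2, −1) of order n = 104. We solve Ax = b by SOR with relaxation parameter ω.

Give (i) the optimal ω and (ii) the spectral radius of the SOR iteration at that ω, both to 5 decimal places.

With n=104, ρ(Jacobi) = cos(π/105) = 0.99955.
√(1 − cos²(π/105)) = sin(π/105) ≈ 0.029915.
So ω* = 2/1.029915 = 1.94191 (Young).
At ω = 1.94191 every |λ(B_ω)| = ω−1, so ρ_SOR = 0.94191.

ω* = 1.94191, ρ_SOR = 0.94191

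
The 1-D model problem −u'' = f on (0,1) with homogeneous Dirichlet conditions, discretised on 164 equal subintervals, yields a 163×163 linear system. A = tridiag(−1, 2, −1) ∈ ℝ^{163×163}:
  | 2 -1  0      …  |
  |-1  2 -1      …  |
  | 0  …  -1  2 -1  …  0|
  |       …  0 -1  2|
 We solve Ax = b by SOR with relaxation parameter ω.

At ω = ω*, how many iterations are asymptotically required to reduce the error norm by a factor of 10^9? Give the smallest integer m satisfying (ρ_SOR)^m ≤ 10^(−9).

m = 541

B_J for the 163×163 system has eigenvalues cos(kπ/164); ρ_J = cos(π/164) = 0.9998165.
1 − cos²(π/164) = sin²(π/164) ⇒ √(1−ρ_J²) = sin(π/164) = 0.0191549.
ω* = 2 / (1 + 0.0191549) = 2 / 1.0191549 ≈ 1.9624102.
[ρ_SOR] ω* − 1 = 0.9624102.
9·ln10 = 20.7233; −ln(0.9624102) = 0.0383145; m = ⌈20.7233/0.0383145⌉ = ⌈540.874⌉ = 541.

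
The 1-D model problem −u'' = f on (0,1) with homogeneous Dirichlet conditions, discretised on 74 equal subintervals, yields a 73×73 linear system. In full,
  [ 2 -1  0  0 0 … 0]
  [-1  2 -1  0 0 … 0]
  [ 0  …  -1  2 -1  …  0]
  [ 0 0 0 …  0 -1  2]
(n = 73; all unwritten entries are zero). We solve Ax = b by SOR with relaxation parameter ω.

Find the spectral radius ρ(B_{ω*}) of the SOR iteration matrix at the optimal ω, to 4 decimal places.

B_J for the 73×73 system has eigenvalues cos(kπ/74); ρ_J = cos(π/74) = 0.9991.
1 − cos²(π/74) = sin²(π/74) ⇒ √(1−ρ_J²) = sin(π/74) = 0.04244.
Young: ω* = 2/(1+√(1−ρ_J²)) = 2/(1+0.04244) = 2/1.04244 = 1.9186.
ρ(B_{ω*}) = ω*−1 = 0.9186

ρ_SOR = 0.9186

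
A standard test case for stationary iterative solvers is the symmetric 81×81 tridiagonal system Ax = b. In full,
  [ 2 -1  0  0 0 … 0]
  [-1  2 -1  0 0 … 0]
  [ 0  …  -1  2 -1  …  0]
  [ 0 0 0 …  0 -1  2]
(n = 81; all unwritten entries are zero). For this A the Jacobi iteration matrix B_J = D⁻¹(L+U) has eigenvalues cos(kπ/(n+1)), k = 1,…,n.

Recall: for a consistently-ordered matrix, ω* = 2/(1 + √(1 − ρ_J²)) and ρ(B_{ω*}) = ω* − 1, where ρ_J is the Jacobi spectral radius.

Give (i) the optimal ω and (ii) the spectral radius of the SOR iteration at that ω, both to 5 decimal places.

B_J for the 81×81 system has eigenvalues cos(kπ/82); ρ_J = cos(π/82) = 0.99927.
root = sin(π/82) = 0.038303  (since 1−cos² = sin²).
ω* = 2 / (1 + 0.038303) = 2 / 1.038303 ≈ 1.92622.
[ρ_SOR] ω* − 1 = 0.92622.

ω* = 1.92622, ρ_SOR = 0.92622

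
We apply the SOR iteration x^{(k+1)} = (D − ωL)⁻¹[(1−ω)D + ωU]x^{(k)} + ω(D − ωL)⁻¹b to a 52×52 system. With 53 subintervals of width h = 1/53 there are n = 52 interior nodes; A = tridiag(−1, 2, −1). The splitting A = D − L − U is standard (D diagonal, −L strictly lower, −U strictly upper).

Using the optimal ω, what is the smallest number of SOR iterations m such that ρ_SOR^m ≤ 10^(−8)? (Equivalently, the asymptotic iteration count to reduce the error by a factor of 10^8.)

m = 156

spectrum of D⁻¹(L+U) = {cos(kπ/53) : 1≤k≤52}; ρ_J = cos(π/53) = 0.9982437.
√(1−ρ_J²) = |sin(π/53)| = 0.0592406
So ω* = 2/1.0592406 = 1.8881451 (Young).
ρ_SOR = ω* − 1 = 1.8881451 − 1 = 0.8881451.
8·ln10 = 18.4207; −ln(0.8881451) = 0.11862; m = ⌈18.4207/0.11862⌉ = ⌈155.292⌉ = 156.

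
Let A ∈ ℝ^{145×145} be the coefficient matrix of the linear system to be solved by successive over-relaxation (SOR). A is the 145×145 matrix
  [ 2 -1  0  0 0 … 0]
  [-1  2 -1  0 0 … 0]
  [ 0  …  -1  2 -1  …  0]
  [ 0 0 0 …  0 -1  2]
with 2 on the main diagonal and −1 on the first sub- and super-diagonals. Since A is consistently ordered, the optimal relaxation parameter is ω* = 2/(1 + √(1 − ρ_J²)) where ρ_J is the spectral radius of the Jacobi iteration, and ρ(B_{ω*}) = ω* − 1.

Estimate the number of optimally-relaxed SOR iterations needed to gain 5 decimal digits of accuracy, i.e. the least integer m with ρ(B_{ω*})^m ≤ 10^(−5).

B_J for the 145×145 system has eigenvalues cos(kπ/146); ρ_J = cos(π/146) = 0.9997685.
√(1−ρ_J²) = |sin(π/146)| = 0.0215161
So ω* = 2/1.0215161 = 1.9578742 (Young).
and ρ(B_{ω*}) = 1.9578742 − 1 = 0.9578742.
For 5 digits: m = 5·ln10 / (−ln 0.9578742) = 11.5129/0.0430388 = 267.500; round up → m = 268.

m = 268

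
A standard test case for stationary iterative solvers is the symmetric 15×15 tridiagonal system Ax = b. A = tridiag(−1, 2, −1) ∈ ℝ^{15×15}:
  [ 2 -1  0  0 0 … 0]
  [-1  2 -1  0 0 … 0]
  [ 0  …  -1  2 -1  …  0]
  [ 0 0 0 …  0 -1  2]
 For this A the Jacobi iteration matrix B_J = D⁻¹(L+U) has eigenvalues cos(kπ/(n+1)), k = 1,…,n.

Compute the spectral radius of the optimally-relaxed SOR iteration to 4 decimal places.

B_J for the 15×15 system has eigenvalues cos(kπ/16); ρ_J = cos(π/16) = 0.9808.
1 − cos²(π/16) = sin²(π/16) ⇒ √(1−ρ_J²) = sin(π/16) = 0.19509.
Then 2/(1+√(1−ρ_J²)) = 2/(1+0.19509); ω* = 2/1.19509 = 1.6735.
and ρ(B_{ω*}) = 1.6735 − 1 = 0.6735.

ρ_SOR = 0.6735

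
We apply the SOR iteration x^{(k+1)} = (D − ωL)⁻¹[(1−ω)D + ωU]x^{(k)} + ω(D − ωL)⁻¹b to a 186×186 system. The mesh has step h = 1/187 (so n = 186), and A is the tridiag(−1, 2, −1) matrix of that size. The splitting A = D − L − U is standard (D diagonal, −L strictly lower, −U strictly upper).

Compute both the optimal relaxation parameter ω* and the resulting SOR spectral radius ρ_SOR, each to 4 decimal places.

ω* = 1.9670, ρ_SOR = 0.9670

ρ_J = max_k |cos(kπ/187)| = cos(π/187) = 0.9999
root = sin(π/187) = 0.01680  (since 1−cos² = sin²).
[ω*] 2 ÷ (1 + 0.01680) = 2 ÷ 1.01680 = 1.9670.
ρ_SOR = ω* − 1 = 1.9670 − 1 = 0.9670.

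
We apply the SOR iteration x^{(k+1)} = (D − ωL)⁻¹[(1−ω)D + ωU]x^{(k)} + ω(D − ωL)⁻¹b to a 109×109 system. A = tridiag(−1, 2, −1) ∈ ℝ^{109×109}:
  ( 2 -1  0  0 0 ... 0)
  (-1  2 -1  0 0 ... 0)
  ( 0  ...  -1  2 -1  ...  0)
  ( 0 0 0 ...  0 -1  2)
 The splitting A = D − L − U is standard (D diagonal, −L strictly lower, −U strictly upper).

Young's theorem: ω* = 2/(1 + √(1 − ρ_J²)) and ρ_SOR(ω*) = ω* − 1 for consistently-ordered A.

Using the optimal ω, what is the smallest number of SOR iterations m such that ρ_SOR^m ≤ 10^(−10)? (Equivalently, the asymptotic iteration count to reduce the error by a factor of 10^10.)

m = 404

spectrum of D⁻¹(L+U) = {cos(kπ/110) : 1≤k≤109}; ρ_J = cos(π/110) = 0.9995922.
√(1−ρ_J²) simplifies to sin(π/110) = 0.0285561.
ω* = 2 / (1 + 0.0285561) = 2 / 1.0285561 ≈ 1.9444734.
ρ_SOR = ω* − 1 = 1.9444734 − 1 = 0.9444734.
10·ln10 = 23.0259; −ln(0.9444734) = 0.0571278; m = ⌈23.0259/0.0571278⌉ = ⌈403.059⌉ = 404.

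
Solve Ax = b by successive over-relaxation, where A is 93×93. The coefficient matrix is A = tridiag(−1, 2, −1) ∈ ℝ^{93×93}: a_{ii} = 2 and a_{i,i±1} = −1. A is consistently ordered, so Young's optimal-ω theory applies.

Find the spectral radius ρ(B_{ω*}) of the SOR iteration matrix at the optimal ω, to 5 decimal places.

With n=93, ρ(Jacobi) = cos(π/94) = 0.99944.
√(1 − cos²(π/94)) = sin(π/94) ≈ 0.033415.
Then 2/(1+√(1−ρ_J²)) = 2/(1+0.033415); ω* = 2/1.033415 = 1.93533.
[ρ_SOR] ω* − 1 = 0.93533.

ρ_SOR = 0.93533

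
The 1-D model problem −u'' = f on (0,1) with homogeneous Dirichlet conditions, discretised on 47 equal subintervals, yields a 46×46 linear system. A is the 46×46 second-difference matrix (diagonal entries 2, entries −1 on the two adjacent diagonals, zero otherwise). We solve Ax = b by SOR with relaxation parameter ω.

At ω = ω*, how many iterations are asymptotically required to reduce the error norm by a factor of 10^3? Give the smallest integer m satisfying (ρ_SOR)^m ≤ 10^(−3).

m = 52

ρ_J = max_k |cos(kπ/47)| = cos(π/47) = 0.9977669
√(1 − cos²(π/47)) = sin(π/47) ≈ 0.0667926.
So ω* = 2/1.0667926 = 1.8747787 (Young).
Hence ρ(B_{ω*}) = 1.8747787 − 1 = 0.8747787.
ρ_SOR^m ≤ 10^(−3) ⇔ m ≥ 3·ln10/(−ln 0.8747787) = 6.90776/0.133784 = 51.634; m = ⌈51.634⌉ = 52.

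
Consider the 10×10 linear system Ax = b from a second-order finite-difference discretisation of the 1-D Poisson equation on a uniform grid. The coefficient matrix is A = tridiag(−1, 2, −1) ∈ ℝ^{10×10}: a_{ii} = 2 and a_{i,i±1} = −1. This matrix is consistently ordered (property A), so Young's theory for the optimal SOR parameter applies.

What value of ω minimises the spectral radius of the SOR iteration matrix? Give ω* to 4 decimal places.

ρ_J = max_k |cos(kπ/11)| = cos(π/11) = 0.9595
√(1 − cos²(π/11)) = sin(π/11) ≈ 0.28173.
[ω*] 2 ÷ (1 + 0.28173) = 2 ÷ 1.28173 = 1.5604.
[ρ_SOR] ω* − 1 = 0.5604.

ω* = 1.5604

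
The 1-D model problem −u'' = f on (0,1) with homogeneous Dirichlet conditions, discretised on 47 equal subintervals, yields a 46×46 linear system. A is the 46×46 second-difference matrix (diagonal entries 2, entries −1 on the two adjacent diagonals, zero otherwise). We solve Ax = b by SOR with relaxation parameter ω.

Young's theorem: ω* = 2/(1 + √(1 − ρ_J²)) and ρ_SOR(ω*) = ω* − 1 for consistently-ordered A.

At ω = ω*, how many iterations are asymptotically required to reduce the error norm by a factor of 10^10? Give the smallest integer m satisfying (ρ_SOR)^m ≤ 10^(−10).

m = 173

n=46: λ(B_J) = 1 − λ(A)/2 = cos(kπ/47); k=1 gives ρ_J = 0.9977669.
1 − cos²(π/47) = sin²(π/47) ⇒ √(1−ρ_J²) = sin(π/47) = 0.0667926.
So ω* = 2/1.0667926 = 1.8747787 (Young).
At ω = 1.8747787 every |λ(B_ω)| = ω−1, so ρ_SOR = 0.8747787.
ρ_SOR^m ≤ 10^(−10) ⇔ m ≥ 10·ln10/(−ln 0.8747787) = 23.0259/0.133784 = 172.113; m = ⌈172.113⌉ = 173.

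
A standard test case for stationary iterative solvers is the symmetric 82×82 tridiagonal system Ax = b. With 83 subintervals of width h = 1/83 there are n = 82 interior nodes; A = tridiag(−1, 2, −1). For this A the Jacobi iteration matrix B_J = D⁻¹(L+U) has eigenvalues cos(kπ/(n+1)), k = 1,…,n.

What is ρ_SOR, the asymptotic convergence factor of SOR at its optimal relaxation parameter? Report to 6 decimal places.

ρ_SOR = 0.927077

With n=82, ρ(Jacobi) = cos(π/83) = 0.999284.
1 − cos²(π/83) = sin²(π/83) ⇒ √(1−ρ_J²) = sin(π/83) = 0.0378415.
[ω*] 2 ÷ (1 + 0.0378415) = 2 ÷ 1.0378415 = 1.927077.
Hence ρ(B_{ω*}) = 1.927077 − 1 = 0.927077.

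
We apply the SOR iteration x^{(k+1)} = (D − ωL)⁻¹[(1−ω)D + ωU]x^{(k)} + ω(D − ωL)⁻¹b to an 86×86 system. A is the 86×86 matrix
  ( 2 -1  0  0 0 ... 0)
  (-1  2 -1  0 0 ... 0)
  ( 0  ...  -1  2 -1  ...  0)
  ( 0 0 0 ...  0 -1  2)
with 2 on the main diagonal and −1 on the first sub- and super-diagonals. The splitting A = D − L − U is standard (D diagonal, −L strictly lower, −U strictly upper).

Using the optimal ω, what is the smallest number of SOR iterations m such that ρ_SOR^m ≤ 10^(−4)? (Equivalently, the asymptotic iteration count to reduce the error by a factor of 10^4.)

n=86: λ(B_J) = 1 − λ(A)/2 = cos(kπ/87); k=1 gives ρ_J = 0.9993481.
√(1 − cos²(π/87)) = sin(π/87) ≈ 0.0361024.
Then 2/(1+√(1−ρ_J²)) = 2/(1+0.0361024); ω* = 2/1.0361024 = 1.9303111.
ρ(B_{ω*}) = ω*−1 = 0.9303111
Need (0.9303111)^m ≤ 10^(−4): m ≥ 4·ln10/|ln 0.9303111| = 9.21034/0.0722362 = 127.503 ⇒ m = 128.

m = 128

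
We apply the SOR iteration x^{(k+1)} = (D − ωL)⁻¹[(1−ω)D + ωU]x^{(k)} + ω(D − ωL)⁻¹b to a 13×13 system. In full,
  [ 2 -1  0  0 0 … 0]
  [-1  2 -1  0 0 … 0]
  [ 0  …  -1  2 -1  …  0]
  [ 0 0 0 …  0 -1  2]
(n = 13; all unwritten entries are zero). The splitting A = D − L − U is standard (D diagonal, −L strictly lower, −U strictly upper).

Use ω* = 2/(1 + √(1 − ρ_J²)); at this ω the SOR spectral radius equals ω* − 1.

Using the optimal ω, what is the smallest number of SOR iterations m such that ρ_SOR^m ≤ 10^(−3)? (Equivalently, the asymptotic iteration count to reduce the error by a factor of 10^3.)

[ρ_J] n=13: ρ(B_J) = cos(π/(n+1)) = cos(π/14) = 0.9749279.
√(1 − cos²(π/14)) = sin(π/14) ≈ 0.2225209.
ω* = 2/(1 + 0.2225209) = 2/1.2225209 = 1.6359639.
ρ_SOR = ω* − 1 = 1.6359639 − 1 = 0.6359639.
ρ_SOR^m ≤ 10^(−3) ⇔ m ≥ 3·ln10/(−ln 0.6359639) = 6.90776/0.452613 = 15.262; m = ⌈15.262⌉ = 16.

m = 16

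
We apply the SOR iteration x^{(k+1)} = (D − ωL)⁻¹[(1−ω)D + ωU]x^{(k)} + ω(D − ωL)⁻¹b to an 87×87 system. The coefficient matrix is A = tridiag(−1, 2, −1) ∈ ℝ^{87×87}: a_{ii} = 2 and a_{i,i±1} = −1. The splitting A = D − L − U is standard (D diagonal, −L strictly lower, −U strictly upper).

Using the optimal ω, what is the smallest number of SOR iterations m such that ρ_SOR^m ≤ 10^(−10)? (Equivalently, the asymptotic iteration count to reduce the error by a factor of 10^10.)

n=87: λ(B_J) = 1 − λ(A)/2 = cos(kπ/88); k=1 gives ρ_J = 0.9993628.
1 − cos²(π/88) = sin²(π/88) ⇒ √(1−ρ_J²) = sin(π/88) = 0.0356923.
ω* = 2/(1+0.0356923) = 1.9310755
At ω = 1.9310755 every |λ(B_ω)| = ω−1, so ρ_SOR = 0.9310755.
ρ_SOR^m ≤ 10^(−10) ⇔ m ≥ 10·ln10/(−ln 0.9310755) = 23.0259/0.0714149 = 322.424; m = ⌈322.424⌉ = 323.

m = 323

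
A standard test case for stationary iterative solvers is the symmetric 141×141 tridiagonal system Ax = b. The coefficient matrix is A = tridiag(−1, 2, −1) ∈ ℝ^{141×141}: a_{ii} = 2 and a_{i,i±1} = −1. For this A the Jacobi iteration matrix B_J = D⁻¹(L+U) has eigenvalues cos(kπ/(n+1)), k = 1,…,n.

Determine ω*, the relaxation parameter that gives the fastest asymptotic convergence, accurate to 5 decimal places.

½·tridiag(1,0,1) at n=141: λ_k = cos(kπ/142); max |λ| at k=1 ⇒ ρ_J = cos(π/142) ≈ 0.99976.
√(1−ρ_J²) = |sin(π/142)| = 0.022122
ω* = 2/(1 + 0.022122) = 2/1.022122 = 1.95671.
ρ(B_{ω*}) = ω*−1 = 0.95671

ω* = 1.95671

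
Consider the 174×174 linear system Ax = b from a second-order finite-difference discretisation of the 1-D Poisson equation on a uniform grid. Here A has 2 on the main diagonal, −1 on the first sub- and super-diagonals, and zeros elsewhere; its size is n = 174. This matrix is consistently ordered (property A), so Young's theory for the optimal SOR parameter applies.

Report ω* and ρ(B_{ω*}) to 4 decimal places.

ρ_J = max_k |cos(kπ/175)| = cos(π/175) = 0.9998
√(1 − cos²(π/175)) = sin(π/175) ≈ 0.01795.
So ω* = 2/1.01795 = 1.9647 (Young).
At ω = 1.9647 every |λ(B_ω)| = ω−1, so ρ_SOR = 0.9647.

ω* = 1.9647, ρ_SOR = 0.9647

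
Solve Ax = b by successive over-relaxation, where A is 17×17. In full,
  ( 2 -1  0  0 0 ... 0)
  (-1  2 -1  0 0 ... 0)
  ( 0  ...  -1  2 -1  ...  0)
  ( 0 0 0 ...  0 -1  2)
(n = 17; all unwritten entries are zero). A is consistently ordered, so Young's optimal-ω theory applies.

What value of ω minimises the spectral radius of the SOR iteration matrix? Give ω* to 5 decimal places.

spectrum of D⁻¹(L+U) = {cos(kπ/18) : 1≤k≤17}; ρ_J = cos(π/18) = 0.98481.
√(1−ρ_J²) = |sin(π/18)| = 0.173648
ω* = 2 / (1 + 0.173648) = 2 / 1.173648 ≈ 1.70409.
[ρ_SOR] ω* − 1 = 0.70409.

ω* = 1.70409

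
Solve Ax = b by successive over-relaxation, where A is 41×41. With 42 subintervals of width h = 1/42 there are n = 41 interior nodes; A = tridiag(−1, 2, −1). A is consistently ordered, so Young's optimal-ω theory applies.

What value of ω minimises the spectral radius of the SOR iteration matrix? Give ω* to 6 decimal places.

ω* = 1.860932

spectrum of D⁻¹(L+U) = {cos(kπ/42) : 1≤k≤41}; ρ_J = cos(π/42) = 0.997204.
√(1 − cos²(π/42)) = sin(π/42) ≈ 0.0747301.
Then 2/(1+√(1−ρ_J²)) = 2/(1+0.0747301); ω* = 2/1.0747301 = 1.860932.
[ρ_SOR] ω* − 1 = 0.860932.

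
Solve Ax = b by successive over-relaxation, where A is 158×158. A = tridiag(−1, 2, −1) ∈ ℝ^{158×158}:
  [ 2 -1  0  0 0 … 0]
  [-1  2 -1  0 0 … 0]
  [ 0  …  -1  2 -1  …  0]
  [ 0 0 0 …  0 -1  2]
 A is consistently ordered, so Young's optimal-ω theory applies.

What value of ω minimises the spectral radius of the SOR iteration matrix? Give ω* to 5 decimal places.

ω* = 1.96125

½·tridiag(1,0,1) at n=158: λ_k = cos(kπ/159); max |λ| at k=1 ⇒ ρ_J = cos(π/159) ≈ 0.99980.
√(1−ρ_J²) = |sin(π/159)| = 0.019757
ω* = 2/(1 + 0.019757) = 2/1.019757 = 1.96125.
ρ_SOR = ω* − 1 ≈ 0.96125.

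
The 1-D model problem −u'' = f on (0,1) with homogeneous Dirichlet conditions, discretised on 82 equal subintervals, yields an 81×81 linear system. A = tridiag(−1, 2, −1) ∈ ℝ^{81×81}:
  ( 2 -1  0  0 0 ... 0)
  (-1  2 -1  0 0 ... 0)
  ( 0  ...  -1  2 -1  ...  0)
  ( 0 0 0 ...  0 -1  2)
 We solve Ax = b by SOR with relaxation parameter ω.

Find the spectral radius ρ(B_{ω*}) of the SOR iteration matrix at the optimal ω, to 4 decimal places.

B_J for the 81×81 system has eigenvalues cos(kπ/82); ρ_J = cos(π/82) = 0.9993.
√(1−ρ_J²) = |sin(π/82)| = 0.03830
ω* = 2/(1+0.03830) = 1.9262
At ω = 1.9262 every |λ(B_ω)| = ω−1, so ρ_SOR = 0.9262.

ρ_SOR = 0.9262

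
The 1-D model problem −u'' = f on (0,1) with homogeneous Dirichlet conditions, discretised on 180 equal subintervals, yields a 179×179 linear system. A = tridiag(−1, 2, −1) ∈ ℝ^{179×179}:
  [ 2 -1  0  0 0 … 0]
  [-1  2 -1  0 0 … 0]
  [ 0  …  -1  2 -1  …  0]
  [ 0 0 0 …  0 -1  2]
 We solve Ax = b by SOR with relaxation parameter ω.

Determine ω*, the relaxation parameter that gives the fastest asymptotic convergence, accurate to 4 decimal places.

ω* = 1.9657

½·tridiag(1,0,1) at n=179: λ_k = cos(kπ/180); max |λ| at k=1 ⇒ ρ_J = cos(π/180) ≈ 0.9998.
1 − cos²(π/180) = sin²(π/180) ⇒ √(1−ρ_J²) = sin(π/180) = 0.01745.
Then 2/(1+√(1−ρ_J²)) = 2/(1+0.01745); ω* = 2/1.01745 = 1.9657.
At ω = 1.9657 every |λ(B_ω)| = ω−1, so ρ_SOR = 0.9657.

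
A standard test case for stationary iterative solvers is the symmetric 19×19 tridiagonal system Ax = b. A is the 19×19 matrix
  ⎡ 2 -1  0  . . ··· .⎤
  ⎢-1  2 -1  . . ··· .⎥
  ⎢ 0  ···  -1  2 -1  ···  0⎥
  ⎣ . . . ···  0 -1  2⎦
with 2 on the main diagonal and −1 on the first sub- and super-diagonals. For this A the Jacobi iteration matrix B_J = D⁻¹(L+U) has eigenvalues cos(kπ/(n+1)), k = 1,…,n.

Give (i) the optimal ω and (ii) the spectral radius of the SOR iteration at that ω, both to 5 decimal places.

n=19: λ(B_J) = 1 − λ(A)/2 = cos(kπ/20); k=1 gives ρ_J = 0.98769.
1 − cos²(π/20) = sin²(π/20) ⇒ √(1−ρ_J²) = sin(π/20) = 0.156434.
ω* = 2/(1+0.156434) = 1.72945
At ω = 1.72945 every |λ(B_ω)| = ω−1, so ρ_SOR = 0.72945.

ω* = 1.72945, ρ_SOR = 0.72945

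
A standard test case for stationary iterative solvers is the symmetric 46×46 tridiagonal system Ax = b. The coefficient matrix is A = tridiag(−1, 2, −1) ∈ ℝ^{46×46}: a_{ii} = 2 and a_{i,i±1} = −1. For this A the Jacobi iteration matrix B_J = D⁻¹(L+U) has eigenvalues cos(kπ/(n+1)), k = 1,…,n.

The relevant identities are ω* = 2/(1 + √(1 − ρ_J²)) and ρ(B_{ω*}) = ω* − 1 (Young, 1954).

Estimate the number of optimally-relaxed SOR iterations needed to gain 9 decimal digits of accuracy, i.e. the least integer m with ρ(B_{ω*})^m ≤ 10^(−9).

½·tridiag(1,0,1) at n=46: λ_k = cos(kπ/47); max |λ| at k=1 ⇒ ρ_J = cos(π/47) ≈ 0.9977669.
√(1 − cos²(π/47)) = sin(π/47) ≈ 0.0667926.
ω* = 2 / (1 + 0.0667926) = 2 / 1.0667926 ≈ 1.8747787.
and ρ(B_{ω*}) = 1.8747787 − 1 = 0.8747787.
For 9 digits: m = 9·ln10 / (−ln 0.8747787) = 20.7233/0.133784 = 154.901; round up → m = 155.

m = 155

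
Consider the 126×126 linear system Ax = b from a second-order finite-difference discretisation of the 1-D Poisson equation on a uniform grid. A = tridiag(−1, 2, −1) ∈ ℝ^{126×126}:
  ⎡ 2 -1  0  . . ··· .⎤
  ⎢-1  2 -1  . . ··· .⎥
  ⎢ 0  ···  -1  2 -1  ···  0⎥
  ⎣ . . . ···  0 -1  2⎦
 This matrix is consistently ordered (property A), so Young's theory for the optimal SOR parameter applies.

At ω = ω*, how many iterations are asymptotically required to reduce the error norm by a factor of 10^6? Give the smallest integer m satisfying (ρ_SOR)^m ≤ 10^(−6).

m = 280

[ρ_J] n=126: ρ(B_J) = cos(π/(n+1)) = cos(π/127) = 0.9996941.
√(1−ρ_J²) simplifies to sin(π/127) = 0.0247344.
Young: ω* = 2/(1+√(1−ρ_J²)) = 2/(1+0.0247344) = 2/1.0247344 = 1.9517252.
ρ_SOR = ω* − 1 ≈ 0.9517252.
Need (0.9517252)^m ≤ 10^(−6): m ≥ 6·ln10/|ln 0.9517252| = 13.8155/0.0494789 = 279.220 ⇒ m = 280.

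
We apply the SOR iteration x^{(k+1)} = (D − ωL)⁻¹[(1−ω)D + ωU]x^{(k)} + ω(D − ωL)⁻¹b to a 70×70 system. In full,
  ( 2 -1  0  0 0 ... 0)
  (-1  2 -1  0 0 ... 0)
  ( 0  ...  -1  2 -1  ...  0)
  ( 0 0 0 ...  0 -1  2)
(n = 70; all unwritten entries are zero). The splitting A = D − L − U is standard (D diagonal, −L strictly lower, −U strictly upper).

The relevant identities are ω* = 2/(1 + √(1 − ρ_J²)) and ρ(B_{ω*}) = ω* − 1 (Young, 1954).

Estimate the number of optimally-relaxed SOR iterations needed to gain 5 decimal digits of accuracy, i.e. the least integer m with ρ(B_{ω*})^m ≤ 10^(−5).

With n=70, ρ(Jacobi) = cos(π/71) = 0.9990212.
√(1−ρ_J²) simplifies to sin(π/71) = 0.0442333.
Then 2/(1+√(1−ρ_J²)) = 2/(1+0.0442333); ω* = 2/1.0442333 = 1.9152808.
At ω = 1.9152808 every |λ(B_ω)| = ω−1, so ρ_SOR = 0.9152808.
m ≥ 5·ln10 / (−ln 0.9152808) = 130.053; smallest integer m = 131.

m = 131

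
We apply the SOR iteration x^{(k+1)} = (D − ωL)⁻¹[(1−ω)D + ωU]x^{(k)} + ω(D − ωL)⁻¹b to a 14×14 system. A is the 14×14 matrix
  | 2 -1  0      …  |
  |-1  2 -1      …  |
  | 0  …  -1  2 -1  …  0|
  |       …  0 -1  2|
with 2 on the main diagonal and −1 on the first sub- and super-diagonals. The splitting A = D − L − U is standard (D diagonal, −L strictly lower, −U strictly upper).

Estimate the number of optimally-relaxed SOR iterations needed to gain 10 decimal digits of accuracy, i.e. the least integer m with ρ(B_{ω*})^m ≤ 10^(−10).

n=14: λ(B_J) = 1 − λ(A)/2 = cos(kπ/15); k=1 gives ρ_J = 0.9781476.
root = sin(π/15) = 0.2079117  (since 1−cos² = sin²).
Young: ω* = 2/(1+√(1−ρ_J²)) = 2/(1+0.2079117) = 2/1.2079117 = 1.6557502.
ρ_SOR = ω* − 1 ≈ 0.6557502.
(0.6557502)^m ≤ 10^{−10}  ⇒  m·ln(0.6557502) ≤ −10·ln10  ⇒  m ≥ 54.567  ⇒  m = 55

m = 55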